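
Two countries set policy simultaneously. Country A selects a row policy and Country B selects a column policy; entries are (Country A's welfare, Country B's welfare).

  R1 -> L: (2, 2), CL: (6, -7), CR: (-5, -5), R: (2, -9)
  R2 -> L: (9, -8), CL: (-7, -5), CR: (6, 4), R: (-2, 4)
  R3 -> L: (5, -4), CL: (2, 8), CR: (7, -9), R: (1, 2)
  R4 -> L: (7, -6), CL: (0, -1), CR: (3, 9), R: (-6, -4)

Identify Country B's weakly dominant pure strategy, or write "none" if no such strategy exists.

L fails to dominate CL at R2 (-8<-5).
CL fails to dominate L at R1 (-7<2).
CR fails to dominate L at R1 (-5<2).
R fails to dominate L at R1 (-9<2).
No single strategy dominates all the others.

none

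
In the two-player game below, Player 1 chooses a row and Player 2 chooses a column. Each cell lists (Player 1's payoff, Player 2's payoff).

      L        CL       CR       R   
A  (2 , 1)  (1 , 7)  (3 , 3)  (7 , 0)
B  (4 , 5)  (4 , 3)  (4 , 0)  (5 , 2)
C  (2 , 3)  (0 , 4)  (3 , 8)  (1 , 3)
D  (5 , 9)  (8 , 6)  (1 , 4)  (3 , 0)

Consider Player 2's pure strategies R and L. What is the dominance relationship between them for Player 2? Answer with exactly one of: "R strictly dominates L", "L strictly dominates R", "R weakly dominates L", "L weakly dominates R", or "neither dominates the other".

R's payoffs vs L's, by Player 1's action — A: 0<1, B: 2<5, C: 3=3, D: 0<9.
L is at least as good everywhere and strictly better somewhere (tied at C), so L weakly dominates R.

L weakly dominates R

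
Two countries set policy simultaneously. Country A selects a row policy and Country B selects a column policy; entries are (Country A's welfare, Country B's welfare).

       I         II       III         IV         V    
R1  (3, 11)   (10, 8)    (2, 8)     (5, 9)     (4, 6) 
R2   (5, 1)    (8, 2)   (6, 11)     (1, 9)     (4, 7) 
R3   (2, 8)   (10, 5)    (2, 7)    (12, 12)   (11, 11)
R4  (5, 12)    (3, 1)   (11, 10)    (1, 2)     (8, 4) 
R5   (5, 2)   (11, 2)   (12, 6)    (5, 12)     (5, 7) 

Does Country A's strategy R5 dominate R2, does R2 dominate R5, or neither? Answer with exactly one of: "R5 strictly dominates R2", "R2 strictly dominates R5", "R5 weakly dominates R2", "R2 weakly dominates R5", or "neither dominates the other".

R5 weakly dominates R2

R5's payoffs vs R2's, by Country B's action — I: 5=5, II: 11>8, III: 12>6, IV: 5>1, V: 5>4.
R5 is at least as good everywhere and strictly better somewhere (tied only at I), so R5 weakly but not strictly dominates R2.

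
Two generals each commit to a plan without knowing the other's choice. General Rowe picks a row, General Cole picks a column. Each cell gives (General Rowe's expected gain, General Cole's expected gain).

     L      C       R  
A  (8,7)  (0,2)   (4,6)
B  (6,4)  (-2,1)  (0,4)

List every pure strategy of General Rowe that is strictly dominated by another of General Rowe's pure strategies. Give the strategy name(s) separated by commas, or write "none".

A is not dominated — it holds its own against B at L (8>6).
A strictly dominates B — L: 8>6, C: 0>-2, R: 4>0.

B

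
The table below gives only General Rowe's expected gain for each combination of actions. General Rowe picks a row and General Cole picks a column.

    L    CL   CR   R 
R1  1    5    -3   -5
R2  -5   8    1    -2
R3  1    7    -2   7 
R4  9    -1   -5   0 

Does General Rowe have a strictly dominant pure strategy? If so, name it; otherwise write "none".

none

R1 fails to dominate R2 at CL (5<8).
R2 fails to dominate R1 at L (-5<1).
R3 fails to dominate R1 at L (1=1).
R4 fails to dominate R1 at CL (-1<5).
No single strategy dominates all the others.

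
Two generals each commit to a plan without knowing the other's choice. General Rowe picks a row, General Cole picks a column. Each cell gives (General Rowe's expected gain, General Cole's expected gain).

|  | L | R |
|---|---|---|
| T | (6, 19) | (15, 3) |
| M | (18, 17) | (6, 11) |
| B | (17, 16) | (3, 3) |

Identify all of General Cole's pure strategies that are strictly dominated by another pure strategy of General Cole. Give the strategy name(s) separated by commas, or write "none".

R

L: no other strategy beats it everywhere (R at T (19>3)).
L strictly dominates R — T: 19>3, M: 17>11, B: 16>3.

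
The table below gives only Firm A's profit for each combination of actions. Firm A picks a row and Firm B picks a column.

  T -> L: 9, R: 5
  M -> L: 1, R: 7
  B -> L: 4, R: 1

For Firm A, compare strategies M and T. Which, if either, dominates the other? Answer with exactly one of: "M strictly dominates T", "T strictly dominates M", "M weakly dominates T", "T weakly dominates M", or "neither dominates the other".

M's payoffs vs T's, by Firm B's action — L: 1<9, R: 7>5.
M does better at R but worse at L; neither strategy dominates the other.

neither dominates the other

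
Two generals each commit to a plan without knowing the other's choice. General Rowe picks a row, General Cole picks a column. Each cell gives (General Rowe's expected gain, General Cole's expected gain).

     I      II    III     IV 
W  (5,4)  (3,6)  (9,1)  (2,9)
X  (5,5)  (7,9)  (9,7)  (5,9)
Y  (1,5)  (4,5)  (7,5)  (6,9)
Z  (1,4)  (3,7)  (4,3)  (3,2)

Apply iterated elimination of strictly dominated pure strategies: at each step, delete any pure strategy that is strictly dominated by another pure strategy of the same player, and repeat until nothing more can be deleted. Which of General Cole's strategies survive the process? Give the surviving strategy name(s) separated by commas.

II, IV

Row Z is eliminated: X beats it against every remaining column (I: 5>1, II: 7>3, III: 9>4, IV: 5>3).
General Cole's strategy I is strictly dominated by IV (W: 9>4, X: 9>5, Y: 9>5) and is removed.
Column III is eliminated: IV beats it against every remaining row (W: 9>1, X: 9>7, Y: 9>5).
Row W is eliminated: X beats it against every remaining column (II: 7>3, IV: 5>2).
Among the remaining strategies, none is strictly dominated by another pure strategy of the same player, so the elimination stops.
Surviving strategies — General Rowe: {X, Y}; General Cole: {II, IV}.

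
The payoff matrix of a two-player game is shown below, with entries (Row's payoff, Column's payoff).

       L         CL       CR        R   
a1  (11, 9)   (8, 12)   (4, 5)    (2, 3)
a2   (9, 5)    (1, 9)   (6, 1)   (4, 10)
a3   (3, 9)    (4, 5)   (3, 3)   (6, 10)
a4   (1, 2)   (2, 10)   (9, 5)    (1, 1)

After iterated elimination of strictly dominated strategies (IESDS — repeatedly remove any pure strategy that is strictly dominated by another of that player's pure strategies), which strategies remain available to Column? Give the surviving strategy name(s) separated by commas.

L, CL, R

Column CR is eliminated: CL beats it against every remaining row (a1: 12>5, a2: 9>1, a3: 5>3, a4: 10>5).
Row's strategy a4 is strictly dominated by a1 (L: 11>1, CL: 8>2, R: 2>1) and is removed.
Among the remaining strategies, none is strictly dominated by another pure strategy of the same player, so the elimination stops.
Surviving strategies — Row: {a1, a2, a3}; Column: {L, CL, R}.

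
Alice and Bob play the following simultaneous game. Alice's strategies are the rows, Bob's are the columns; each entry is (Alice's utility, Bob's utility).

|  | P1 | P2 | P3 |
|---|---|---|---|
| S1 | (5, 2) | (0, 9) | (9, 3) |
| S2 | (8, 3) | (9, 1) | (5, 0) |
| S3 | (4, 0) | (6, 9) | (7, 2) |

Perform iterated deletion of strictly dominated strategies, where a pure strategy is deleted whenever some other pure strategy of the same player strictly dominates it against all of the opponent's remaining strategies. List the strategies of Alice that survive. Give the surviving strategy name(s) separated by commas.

S2

Bob's strategy P3 is strictly dominated by P2 (S1: 9>3, S2: 1>0, S3: 9>2) and is removed.
Row S1 is eliminated: S2 beats it against every remaining column (P1: 8>5, P2: 9>0).
Alice's strategy S3 is strictly dominated by S2 (P1: 8>4, P2: 9>6) and is removed.
Bob's strategy P2 is strictly dominated by P1 (S2: 3>1) and is removed.
Among the remaining strategies, none is strictly dominated by another pure strategy of the same player, so the elimination stops.
Surviving strategies — Alice: {S2}; Bob: {P1}.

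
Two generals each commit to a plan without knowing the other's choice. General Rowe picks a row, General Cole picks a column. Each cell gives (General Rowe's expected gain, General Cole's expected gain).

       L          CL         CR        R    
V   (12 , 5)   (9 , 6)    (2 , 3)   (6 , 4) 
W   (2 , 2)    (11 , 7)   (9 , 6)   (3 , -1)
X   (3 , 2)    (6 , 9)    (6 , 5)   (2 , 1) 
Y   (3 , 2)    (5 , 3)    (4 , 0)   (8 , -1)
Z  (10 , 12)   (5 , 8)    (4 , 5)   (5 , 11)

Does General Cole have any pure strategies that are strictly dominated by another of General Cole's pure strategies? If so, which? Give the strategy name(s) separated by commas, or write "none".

L: no other strategy beats it everywhere (CL at Z (12>8); CR at V (5>3); R at V (5>4)).
Nothing dominates CL: L at V (6>5); CR at V (6>3); R at V (6>4).
CR is strictly dominated by CL (V: 6>3, W: 7>6, X: 9>5, Y: 3>0, Z: 8>5).
R is strictly dominated by L (V: 5>4, W: 2>-1, X: 2>1, Y: 2>-1, Z: 12>11).

CR, R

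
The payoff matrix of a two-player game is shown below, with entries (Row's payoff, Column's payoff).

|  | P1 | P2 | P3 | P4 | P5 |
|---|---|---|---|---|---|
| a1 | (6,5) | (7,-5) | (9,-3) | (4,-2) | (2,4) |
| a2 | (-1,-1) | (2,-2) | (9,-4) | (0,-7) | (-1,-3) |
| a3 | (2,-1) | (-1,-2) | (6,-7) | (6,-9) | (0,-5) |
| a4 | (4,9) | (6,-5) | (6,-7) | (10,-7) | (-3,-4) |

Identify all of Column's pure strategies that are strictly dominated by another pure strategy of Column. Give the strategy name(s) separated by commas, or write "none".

P1 is not dominated — it holds its own against P2 at a1 (5>-5); P3 at a1 (5>-3); P4 at a1 (5>-2); P5 at a1 (5>4).
P1 strictly dominates P2 — a1: 5>-5, a2: -1>-2, a3: -1>-2, a4: 9>-5.
P3 is strictly dominated by P1 (a1: 5>-3, a2: -1>-4, a3: -1>-7, a4: 9>-7).
P1 strictly dominates P4 — a1: 5>-2, a2: -1>-7, a3: -1>-9, a4: 9>-7.
P1 strictly dominates P5 — a1: 5>4, a2: -1>-3, a3: -1>-5, a4: 9>-4.

P2, P3, P4, P5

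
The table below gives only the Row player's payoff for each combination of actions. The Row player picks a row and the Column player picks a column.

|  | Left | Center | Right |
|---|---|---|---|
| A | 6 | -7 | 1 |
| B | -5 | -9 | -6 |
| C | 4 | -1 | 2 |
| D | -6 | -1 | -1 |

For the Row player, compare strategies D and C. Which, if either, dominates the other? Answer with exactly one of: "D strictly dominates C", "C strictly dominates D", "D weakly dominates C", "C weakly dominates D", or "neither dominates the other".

C weakly dominates D

Compare D to C across each choice by the Column player: Left: -6<4, Center: -1=-1, Right: -1<2.
C is at least as good everywhere and strictly better somewhere (tied at Center), so C weakly dominates D.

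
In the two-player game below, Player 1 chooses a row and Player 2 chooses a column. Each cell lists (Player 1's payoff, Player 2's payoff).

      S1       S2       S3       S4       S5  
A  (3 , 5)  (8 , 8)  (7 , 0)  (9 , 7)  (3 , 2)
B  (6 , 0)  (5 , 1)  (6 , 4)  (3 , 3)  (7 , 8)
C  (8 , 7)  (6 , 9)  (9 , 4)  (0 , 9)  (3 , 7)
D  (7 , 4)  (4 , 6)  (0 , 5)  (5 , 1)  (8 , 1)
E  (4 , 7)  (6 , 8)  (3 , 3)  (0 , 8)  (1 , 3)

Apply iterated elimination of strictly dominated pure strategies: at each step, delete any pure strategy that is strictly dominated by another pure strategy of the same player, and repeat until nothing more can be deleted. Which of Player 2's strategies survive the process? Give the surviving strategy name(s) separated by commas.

Column S1 is eliminated: S2 beats it against every remaining row (A: 8>5, B: 1>0, C: 9>7, D: 6>4, E: 8>7).
Row E is eliminated: A beats it against every remaining column (S2: 8>6, S3: 7>3, S4: 9>0, S5: 3>1).
Among the remaining strategies, none is strictly dominated by another pure strategy of the same player, so the elimination stops.
Surviving strategies — Player 1: {A, B, C, D}; Player 2: {S2, S3, S4, S5}.

S2, S3, S4, S5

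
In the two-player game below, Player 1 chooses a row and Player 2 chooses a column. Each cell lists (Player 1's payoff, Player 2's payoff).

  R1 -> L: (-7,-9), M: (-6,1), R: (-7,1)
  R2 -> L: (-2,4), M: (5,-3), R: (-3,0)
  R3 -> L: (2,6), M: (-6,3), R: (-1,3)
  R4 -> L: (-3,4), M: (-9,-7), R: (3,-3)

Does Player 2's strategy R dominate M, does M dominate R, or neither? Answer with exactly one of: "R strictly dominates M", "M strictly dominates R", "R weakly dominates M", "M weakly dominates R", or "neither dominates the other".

R weakly dominates M

R's payoffs vs M's, by Player 1's action — R1: 1=1, R2: 0>-3, R3: 3=3, R4: -3>-7.
R is at least as good everywhere and strictly better somewhere (tied only at R1, R3), so R weakly but not strictly dominates M.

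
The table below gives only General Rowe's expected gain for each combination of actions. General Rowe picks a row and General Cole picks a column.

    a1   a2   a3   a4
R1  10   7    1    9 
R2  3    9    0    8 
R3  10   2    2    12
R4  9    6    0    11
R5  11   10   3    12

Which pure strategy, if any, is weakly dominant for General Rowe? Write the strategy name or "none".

R5

R5 vs R1: a1: 11>10, a2: 10>7, a3: 3>1, a4: 12>9.
R5 vs R2: a1: 11>3, a2: 10>9, a3: 3>0, a4: 12>8.
R5 vs R3: a1: 11>10, a2: 10>2, a3: 3>2, a4: 12=12.
R5 vs R4: a1: 11>9, a2: 10>6, a3: 3>0, a4: 12>11.
R5 is at least as good as every other strategy against every opponent action, so it is weakly dominant.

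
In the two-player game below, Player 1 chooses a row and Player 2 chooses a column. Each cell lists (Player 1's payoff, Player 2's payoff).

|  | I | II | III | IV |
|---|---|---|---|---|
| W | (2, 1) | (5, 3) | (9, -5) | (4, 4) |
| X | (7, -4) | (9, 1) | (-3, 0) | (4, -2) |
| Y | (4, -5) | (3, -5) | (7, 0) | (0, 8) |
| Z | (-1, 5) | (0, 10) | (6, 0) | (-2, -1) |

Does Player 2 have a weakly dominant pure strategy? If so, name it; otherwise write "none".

I fails to dominate II at W (1<3).
II fails to dominate III at Y (-5<0).
III fails to dominate I at W (-5<1).
IV fails to dominate I at Z (-1<5).
No single strategy dominates all the others.

none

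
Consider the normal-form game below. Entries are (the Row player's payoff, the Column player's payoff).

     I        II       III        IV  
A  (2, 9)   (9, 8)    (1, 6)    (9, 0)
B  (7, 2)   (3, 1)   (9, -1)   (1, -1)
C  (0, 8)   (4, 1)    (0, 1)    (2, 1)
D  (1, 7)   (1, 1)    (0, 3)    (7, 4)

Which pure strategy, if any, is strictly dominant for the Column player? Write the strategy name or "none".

I vs II: A: 9>8, B: 2>1, C: 8>1, D: 7>1.
I vs III: A: 9>6, B: 2>-1, C: 8>1, D: 7>3.
I vs IV: A: 9>0, B: 2>-1, C: 8>1, D: 7>4.
I strictly beats every other strategy against every opponent action, so it is strictly dominant.

I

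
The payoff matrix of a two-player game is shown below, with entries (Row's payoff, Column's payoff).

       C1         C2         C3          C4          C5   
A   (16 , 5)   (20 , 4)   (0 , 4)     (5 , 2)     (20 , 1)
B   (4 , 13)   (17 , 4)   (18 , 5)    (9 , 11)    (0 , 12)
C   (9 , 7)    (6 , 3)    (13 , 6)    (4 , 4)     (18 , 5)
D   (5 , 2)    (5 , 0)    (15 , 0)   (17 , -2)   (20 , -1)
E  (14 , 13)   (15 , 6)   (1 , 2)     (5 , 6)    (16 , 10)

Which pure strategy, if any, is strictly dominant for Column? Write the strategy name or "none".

C1

C1 vs C2: A: 5>4, B: 13>4, C: 7>3, D: 2>0, E: 13>6.
C1 vs C3: A: 5>4, B: 13>5, C: 7>6, D: 2>0, E: 13>2.
C1 vs C4: A: 5>2, B: 13>11, C: 7>4, D: 2>-2, E: 13>6.
C1 vs C5: A: 5>1, B: 13>12, C: 7>5, D: 2>-1, E: 13>10.
C1 strictly beats every other strategy against every opponent action, so it is strictly dominant.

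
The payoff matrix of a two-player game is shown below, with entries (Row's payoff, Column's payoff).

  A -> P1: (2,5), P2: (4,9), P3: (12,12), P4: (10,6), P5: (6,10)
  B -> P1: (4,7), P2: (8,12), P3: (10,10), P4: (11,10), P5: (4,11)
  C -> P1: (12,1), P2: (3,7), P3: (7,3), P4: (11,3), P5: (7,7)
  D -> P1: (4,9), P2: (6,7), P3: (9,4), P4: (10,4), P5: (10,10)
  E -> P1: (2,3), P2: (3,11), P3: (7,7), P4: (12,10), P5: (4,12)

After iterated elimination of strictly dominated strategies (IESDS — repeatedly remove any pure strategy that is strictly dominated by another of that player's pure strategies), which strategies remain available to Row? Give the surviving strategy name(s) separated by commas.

A, B, D

Column P1 is eliminated: P5 beats it against every remaining row (A: 10>5, B: 11>7, C: 7>1, D: 10>9, E: 12>3).
For Column, P2 strictly dominates P4 on the remaining rows (A: 9>6, B: 12>10, C: 7>3, D: 7>4, E: 11>10); eliminate P4.
Row C is eliminated: D beats it against every remaining column (P2: 6>3, P3: 9>7, P5: 10>7).
For Row, A strictly dominates E on the remaining columns (P2: 4>3, P3: 12>7, P5: 6>4); eliminate E.
Among the remaining strategies, none is strictly dominated by another pure strategy of the same player, so the elimination stops.
Surviving strategies — Row: {A, B, D}; Column: {P2, P3, P5}.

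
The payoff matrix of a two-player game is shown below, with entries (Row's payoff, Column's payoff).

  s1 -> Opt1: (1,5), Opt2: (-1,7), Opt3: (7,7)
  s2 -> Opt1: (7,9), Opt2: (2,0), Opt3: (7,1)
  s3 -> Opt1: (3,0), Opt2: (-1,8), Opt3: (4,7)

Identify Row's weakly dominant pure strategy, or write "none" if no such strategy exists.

s2

s2 vs s1: Opt1: 7>1, Opt2: 2>-1, Opt3: 7=7.
s2 vs s3: Opt1: 7>3, Opt2: 2>-1, Opt3: 7>4.
s2 is at least as good as every other strategy against every opponent action, so it is weakly dominant.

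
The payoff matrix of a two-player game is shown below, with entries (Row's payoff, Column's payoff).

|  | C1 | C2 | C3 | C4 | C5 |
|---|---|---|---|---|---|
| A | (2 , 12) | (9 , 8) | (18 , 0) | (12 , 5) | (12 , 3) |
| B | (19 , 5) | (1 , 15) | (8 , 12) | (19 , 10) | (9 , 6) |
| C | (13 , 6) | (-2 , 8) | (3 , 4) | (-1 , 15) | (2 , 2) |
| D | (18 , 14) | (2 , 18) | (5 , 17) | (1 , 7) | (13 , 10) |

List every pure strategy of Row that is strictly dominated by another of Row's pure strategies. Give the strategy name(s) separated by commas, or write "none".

A: no other strategy beats it everywhere (B at C2 (9>1); C at C2 (9>-2); D at C2 (9>2)).
B is not dominated — it holds its own against A at C1 (19>2); C at C1 (19>13); D at C1 (19>18).
C: dominated, since B does at least as well everywhere (C1: 19>13, C2: 1>-2, C3: 8>3, C4: 19>-1, C5: 9>2).
Nothing dominates D: A at C1 (18>2); B at C2 (2>1); C at C1 (18>13).

C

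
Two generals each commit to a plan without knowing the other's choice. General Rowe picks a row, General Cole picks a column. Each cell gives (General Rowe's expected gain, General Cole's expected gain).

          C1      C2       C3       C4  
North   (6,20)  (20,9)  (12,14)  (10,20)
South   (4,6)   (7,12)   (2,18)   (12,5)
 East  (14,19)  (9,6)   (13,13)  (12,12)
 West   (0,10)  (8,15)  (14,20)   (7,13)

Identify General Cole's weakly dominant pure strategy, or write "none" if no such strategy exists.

C1 fails to dominate C2 at South (6<12).
C2 fails to dominate C1 at North (9<20).
C3 fails to dominate C1 at North (14<20).
C4 fails to dominate C1 at South (5<6).
No single strategy dominates all the others.

none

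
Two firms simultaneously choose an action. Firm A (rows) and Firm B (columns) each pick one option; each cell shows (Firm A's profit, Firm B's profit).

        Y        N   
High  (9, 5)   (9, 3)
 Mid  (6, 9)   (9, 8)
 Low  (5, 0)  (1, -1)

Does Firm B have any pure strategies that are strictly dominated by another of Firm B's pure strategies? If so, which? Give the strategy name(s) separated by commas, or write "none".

N

Nothing dominates Y: N at High (5>3).
N is strictly dominated by Y (High: 5>3, Mid: 9>8, Low: 0>-1).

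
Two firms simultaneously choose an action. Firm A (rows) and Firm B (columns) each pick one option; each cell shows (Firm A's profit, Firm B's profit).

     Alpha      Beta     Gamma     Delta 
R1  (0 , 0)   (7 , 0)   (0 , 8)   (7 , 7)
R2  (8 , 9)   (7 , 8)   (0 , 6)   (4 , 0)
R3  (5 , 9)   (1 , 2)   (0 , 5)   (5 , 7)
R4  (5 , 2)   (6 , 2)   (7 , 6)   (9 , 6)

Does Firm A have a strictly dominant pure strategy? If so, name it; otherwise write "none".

R1 fails to dominate R2 at Alpha (0<8).
R2 fails to dominate R1 at Beta (7=7).
R3 fails to dominate R1 at Beta (1<7).
R4 fails to dominate R1 at Beta (6<7).
No single strategy dominates all the others.

none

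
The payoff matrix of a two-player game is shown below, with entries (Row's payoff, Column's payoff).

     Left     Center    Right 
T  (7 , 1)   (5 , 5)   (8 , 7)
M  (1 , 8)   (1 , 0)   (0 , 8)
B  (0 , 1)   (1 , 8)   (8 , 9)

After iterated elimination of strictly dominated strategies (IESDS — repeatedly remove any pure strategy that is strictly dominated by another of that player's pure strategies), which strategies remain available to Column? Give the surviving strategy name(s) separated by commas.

Row M is eliminated: T beats it against every remaining column (Left: 7>1, Center: 5>1, Right: 8>0).
Column Left is eliminated: Center beats it against every remaining row (T: 5>1, B: 8>1).
Column's strategy Center is strictly dominated by Right (T: 7>5, B: 9>8) and is removed.
Among the remaining strategies, none is strictly dominated by another pure strategy of the same player, so the elimination stops.
Surviving strategies — Row: {T, B}; Column: {Right}.

Right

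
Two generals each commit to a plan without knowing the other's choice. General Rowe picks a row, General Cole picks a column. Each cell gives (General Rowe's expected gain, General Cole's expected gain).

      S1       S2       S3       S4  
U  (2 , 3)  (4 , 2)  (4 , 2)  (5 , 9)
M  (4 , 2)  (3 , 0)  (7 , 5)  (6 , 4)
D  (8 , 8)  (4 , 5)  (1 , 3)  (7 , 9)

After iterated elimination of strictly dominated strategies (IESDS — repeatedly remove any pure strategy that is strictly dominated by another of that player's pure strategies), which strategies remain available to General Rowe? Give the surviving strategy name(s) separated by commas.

M, D

For General Cole, S4 strictly dominates S1 on the remaining rows (U: 9>3, M: 4>2, D: 9>8); eliminate S1.
For General Cole, S4 strictly dominates S2 on the remaining rows (U: 9>2, M: 4>0, D: 9>5); eliminate S2.
General Rowe's strategy U is strictly dominated by M (S3: 7>4, S4: 6>5) and is removed.
Among the remaining strategies, none is strictly dominated by another pure strategy of the same player, so the elimination stops.
Surviving strategies — General Rowe: {M, D}; General Cole: {S3, S4}.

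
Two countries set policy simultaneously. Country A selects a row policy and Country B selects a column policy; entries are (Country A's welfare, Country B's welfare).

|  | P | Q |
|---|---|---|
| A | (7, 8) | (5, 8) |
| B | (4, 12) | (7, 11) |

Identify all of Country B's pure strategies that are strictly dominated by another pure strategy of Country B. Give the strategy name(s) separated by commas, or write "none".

none

P: no other strategy beats it everywhere (Q at A (8=8)).
Nothing dominates Q: P at A (8=8).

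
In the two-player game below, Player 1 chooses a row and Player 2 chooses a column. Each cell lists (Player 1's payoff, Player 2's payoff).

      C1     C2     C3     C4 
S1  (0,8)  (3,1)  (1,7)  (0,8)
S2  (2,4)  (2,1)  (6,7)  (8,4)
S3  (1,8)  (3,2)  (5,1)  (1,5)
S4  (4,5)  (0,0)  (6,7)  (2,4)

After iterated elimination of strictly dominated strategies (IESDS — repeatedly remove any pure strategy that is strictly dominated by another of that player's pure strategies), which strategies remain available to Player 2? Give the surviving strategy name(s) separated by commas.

Column C2 is eliminated: C1 beats it against every remaining row (S1: 8>1, S2: 4>1, S3: 8>2, S4: 5>0).
For Player 1, S2 strictly dominates S1 on the remaining columns (C1: 2>0, C3: 6>1, C4: 8>0); eliminate S1.
Row S3 is eliminated: S2 beats it against every remaining column (C1: 2>1, C3: 6>5, C4: 8>1).
For Player 2, C3 strictly dominates C1 on the remaining rows (S2: 7>4, S4: 7>5); eliminate C1.
For Player 2, C3 strictly dominates C4 on the remaining rows (S2: 7>4, S4: 7>4); eliminate C4.
Among the remaining strategies, none is strictly dominated by another pure strategy of the same player, so the elimination stops.
Surviving strategies — Player 1: {S2, S4}; Player 2: {C3}.

C3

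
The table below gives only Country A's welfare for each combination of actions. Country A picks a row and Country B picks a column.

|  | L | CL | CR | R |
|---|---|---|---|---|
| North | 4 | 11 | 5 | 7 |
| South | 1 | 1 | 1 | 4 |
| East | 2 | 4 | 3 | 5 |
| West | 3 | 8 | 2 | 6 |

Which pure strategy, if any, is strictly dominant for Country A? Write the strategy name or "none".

North vs South: L: 4>1, CL: 11>1, CR: 5>1, R: 7>4.
North vs East: L: 4>2, CL: 11>4, CR: 5>3, R: 7>5.
North vs West: L: 4>3, CL: 11>8, CR: 5>2, R: 7>6.
North strictly beats every other strategy against every opponent action, so it is strictly dominant.

North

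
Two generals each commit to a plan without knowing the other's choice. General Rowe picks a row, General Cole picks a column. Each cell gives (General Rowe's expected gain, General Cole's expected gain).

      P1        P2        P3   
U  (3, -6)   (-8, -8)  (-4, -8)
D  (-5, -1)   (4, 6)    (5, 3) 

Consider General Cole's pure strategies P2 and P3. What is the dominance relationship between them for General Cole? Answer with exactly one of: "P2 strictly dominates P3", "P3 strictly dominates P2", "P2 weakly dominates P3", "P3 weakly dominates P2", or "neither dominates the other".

P2 weakly dominates P3

Compare P2 to P3 across each choice by General Rowe: U: -8=-8, D: 6>3.
P2 is at least as good everywhere and strictly better somewhere (tied only at U), so P2 weakly but not strictly dominates P3.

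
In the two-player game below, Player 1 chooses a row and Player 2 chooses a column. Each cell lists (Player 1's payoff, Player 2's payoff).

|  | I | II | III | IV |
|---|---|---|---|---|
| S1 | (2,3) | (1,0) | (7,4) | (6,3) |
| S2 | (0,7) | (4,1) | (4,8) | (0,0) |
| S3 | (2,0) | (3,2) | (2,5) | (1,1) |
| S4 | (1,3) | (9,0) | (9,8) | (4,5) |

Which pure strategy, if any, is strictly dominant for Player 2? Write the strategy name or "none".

III

III vs I: S1: 4>3, S2: 8>7, S3: 5>0, S4: 8>3.
III vs II: S1: 4>0, S2: 8>1, S3: 5>2, S4: 8>0.
III vs IV: S1: 4>3, S2: 8>0, S3: 5>1, S4: 8>5.
III strictly beats every other strategy against every opponent action, so it is strictly dominant.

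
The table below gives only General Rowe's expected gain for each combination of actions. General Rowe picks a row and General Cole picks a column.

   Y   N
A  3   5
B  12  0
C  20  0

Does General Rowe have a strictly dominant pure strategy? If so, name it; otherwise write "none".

A fails to dominate B at Y (3<12).
B fails to dominate A at N (0<5).
C fails to dominate A at N (0<5).
No single strategy dominates all the others.

none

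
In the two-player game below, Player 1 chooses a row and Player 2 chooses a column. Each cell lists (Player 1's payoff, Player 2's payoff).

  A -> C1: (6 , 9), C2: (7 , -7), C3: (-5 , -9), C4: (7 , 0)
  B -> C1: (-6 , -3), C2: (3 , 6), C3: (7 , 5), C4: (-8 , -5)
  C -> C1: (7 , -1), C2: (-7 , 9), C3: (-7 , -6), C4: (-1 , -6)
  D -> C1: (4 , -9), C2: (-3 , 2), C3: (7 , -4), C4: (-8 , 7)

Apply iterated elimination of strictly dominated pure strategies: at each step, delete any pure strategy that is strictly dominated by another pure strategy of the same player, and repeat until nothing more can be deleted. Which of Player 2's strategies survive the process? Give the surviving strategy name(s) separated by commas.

Player 2's strategy C3 is strictly dominated by C2 (A: -7>-9, B: 6>5, C: 9>-6, D: 2>-4) and is removed.
Player 1's strategy B is strictly dominated by A (C1: 6>-6, C2: 7>3, C4: 7>-8) and is removed.
Player 1's strategy D is strictly dominated by A (C1: 6>4, C2: 7>-3, C4: 7>-8) and is removed.
Player 2's strategy C4 is strictly dominated by C1 (A: 9>0, C: -1>-6) and is removed.
Among the remaining strategies, none is strictly dominated by another pure strategy of the same player, so the elimination stops.
Surviving strategies — Player 1: {A, C}; Player 2: {C1, C2}.

C1, C2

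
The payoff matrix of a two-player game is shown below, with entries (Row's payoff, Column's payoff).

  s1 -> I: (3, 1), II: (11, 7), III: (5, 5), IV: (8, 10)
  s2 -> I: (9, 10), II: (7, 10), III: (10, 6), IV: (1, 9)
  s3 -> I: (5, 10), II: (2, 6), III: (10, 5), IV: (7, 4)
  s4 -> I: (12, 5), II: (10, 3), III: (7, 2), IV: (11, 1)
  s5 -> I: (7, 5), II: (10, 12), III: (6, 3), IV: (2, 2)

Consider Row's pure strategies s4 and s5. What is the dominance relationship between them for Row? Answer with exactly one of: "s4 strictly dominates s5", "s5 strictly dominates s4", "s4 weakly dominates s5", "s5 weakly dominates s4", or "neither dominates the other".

s4 weakly dominates s5

s4's payoffs vs s5's, by Column's action — I: 12>7, II: 10=10, III: 7>6, IV: 11>2.
s4 is at least as good everywhere and strictly better somewhere (tied only at II), so s4 weakly but not strictly dominates s5.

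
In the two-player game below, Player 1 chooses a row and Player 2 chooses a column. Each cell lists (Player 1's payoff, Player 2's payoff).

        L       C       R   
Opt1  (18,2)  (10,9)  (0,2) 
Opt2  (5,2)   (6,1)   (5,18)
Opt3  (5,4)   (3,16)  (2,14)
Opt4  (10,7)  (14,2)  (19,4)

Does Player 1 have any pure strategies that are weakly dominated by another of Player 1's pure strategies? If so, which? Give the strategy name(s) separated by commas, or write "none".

Opt2, Opt3

Nothing dominates Opt1: Opt2 at L (18>5); Opt3 at L (18>5); Opt4 at L (18>10).
Opt2 is weakly dominated by Opt4 (L: 10>5, C: 14>6, R: 19>5).
Opt2 weakly dominates Opt3 — L: 5=5, C: 6>3, R: 5>2.
Nothing dominates Opt4: Opt1 at C (14>10); Opt2 at L (10>5); Opt3 at L (10>5).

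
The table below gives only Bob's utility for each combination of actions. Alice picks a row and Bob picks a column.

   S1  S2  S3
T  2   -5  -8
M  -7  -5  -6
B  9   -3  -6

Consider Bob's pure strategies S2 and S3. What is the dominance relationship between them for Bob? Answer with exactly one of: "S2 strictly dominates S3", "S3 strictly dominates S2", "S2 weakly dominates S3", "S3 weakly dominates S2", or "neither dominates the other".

S2 strictly dominates S3

Compare S2 to S3 across each opponent action: T: -5>-8, M: -5>-6, B: -3>-6.
Every comparison favours S2, so S2 strictly dominates S3.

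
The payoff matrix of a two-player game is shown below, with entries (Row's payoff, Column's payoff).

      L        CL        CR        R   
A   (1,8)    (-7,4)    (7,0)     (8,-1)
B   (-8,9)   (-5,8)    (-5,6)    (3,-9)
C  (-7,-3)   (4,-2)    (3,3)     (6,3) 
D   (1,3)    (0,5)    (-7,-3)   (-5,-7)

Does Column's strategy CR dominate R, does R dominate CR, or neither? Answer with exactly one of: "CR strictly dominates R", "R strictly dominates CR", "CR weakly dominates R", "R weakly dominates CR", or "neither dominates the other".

CR weakly dominates R

Compare CR to R across each choice by Row: A: 0>-1, B: 6>-9, C: 3=3, D: -3>-7.
CR is at least as good everywhere and strictly better somewhere (tied only at C), so CR weakly but not strictly dominates R.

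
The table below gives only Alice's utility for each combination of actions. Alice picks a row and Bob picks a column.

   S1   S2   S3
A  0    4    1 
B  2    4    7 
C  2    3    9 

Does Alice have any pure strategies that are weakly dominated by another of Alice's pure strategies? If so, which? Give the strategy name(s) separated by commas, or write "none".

A is weakly dominated by B (S1: 2>0, S2: 4=4, S3: 7>1).
B: no other strategy beats it everywhere (A at S1 (2>0); C at S2 (4>3)).
C: no other strategy beats it everywhere (A at S1 (2>0); B at S3 (9>7)).

A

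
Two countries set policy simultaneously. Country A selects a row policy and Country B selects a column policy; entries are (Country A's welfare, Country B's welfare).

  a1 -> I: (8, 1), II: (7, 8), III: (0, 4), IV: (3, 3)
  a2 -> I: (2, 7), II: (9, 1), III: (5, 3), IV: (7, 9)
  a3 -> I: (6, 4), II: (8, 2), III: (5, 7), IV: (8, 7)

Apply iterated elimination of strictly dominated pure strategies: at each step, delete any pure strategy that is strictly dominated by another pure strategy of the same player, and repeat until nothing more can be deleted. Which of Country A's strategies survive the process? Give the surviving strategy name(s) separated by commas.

Country B's strategy I is strictly dominated by IV (a1: 3>1, a2: 9>7, a3: 7>4) and is removed.
For Country A, a2 strictly dominates a1 on the remaining columns (II: 9>7, III: 5>0, IV: 7>3); eliminate a1.
Column II is eliminated: III beats it against every remaining row (a2: 3>1, a3: 7>2).
Among the remaining strategies, none is strictly dominated by another pure strategy of the same player, so the elimination stops.
Surviving strategies — Country A: {a2, a3}; Country B: {III, IV}.

a2, a3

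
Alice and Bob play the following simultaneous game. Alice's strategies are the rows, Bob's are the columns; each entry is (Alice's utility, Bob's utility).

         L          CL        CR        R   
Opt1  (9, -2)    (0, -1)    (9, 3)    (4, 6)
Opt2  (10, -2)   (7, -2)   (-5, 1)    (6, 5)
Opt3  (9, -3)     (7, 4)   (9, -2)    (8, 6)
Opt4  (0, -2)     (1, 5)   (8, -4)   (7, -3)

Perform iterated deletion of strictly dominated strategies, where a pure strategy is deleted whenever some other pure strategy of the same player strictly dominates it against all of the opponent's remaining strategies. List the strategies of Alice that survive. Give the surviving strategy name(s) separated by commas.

Opt3

For Alice, Opt3 strictly dominates Opt4 on the remaining columns (L: 9>0, CL: 7>1, CR: 9>8, R: 8>7); eliminate Opt4.
Column L is eliminated: CR beats it against every remaining row (Opt1: 3>-2, Opt2: 1>-2, Opt3: -2>-3).
For Bob, R strictly dominates CL on the remaining rows (Opt1: 6>-1, Opt2: 5>-2, Opt3: 6>4); eliminate CL.
Row Opt2 is eliminated: Opt3 beats it against every remaining column (CR: 9>-5, R: 8>6).
Bob's strategy CR is strictly dominated by R (Opt1: 6>3, Opt3: 6>-2) and is removed.
For Alice, Opt3 strictly dominates Opt1 on the remaining columns (R: 8>4); eliminate Opt1.
Among the remaining strategies, none is strictly dominated by another pure strategy of the same player, so the elimination stops.
Surviving strategies — Alice: {Opt3}; Bob: {R}.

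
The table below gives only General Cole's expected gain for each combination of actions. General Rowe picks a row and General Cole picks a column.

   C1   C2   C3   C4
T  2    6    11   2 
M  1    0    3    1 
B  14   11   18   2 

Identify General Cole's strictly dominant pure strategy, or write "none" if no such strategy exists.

C3

C3 vs C1: T: 11>2, M: 3>1, B: 18>14.
C3 vs C2: T: 11>6, M: 3>0, B: 18>11.
C3 vs C4: T: 11>2, M: 3>1, B: 18>2.
C3 strictly beats every other strategy against every opponent action, so it is strictly dominant.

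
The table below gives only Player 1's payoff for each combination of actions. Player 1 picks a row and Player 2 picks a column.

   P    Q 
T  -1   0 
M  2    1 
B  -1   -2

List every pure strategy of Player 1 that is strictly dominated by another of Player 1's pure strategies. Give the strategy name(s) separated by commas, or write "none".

T, B

M strictly dominates T — P: 2>-1, Q: 1>0.
M is not dominated — it holds its own against T at P (2>-1); B at P (2>-1).
B is strictly dominated by M (P: 2>-1, Q: 1>-2).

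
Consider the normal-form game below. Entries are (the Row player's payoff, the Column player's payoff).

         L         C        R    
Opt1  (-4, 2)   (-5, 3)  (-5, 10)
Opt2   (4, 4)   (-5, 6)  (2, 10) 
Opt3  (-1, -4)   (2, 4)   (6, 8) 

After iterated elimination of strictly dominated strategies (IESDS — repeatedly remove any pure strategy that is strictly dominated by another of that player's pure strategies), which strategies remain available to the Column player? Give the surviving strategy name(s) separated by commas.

For the Row player, Opt3 strictly dominates Opt1 on the remaining columns (L: -1>-4, C: 2>-5, R: 6>-5); eliminate Opt1.
For the Column player, C strictly dominates L on the remaining rows (Opt2: 6>4, Opt3: 4>-4); eliminate L.
For the Row player, Opt3 strictly dominates Opt2 on the remaining columns (C: 2>-5, R: 6>2); eliminate Opt2.
For the Column player, R strictly dominates C on the remaining rows (Opt3: 8>4); eliminate C.
Among the remaining strategies, none is strictly dominated by another pure strategy of the same player, so the elimination stops.
Surviving strategies — the Row player: {Opt3}; the Column player: {R}.

R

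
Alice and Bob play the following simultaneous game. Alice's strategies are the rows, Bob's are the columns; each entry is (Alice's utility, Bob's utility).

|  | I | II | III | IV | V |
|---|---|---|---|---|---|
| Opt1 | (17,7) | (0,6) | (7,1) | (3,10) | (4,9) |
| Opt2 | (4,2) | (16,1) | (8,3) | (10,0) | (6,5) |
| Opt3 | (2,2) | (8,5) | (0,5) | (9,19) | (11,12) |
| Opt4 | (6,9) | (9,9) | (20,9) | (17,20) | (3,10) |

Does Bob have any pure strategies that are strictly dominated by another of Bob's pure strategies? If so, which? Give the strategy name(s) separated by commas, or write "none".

I is strictly dominated by V (Opt1: 9>7, Opt2: 5>2, Opt3: 12>2, Opt4: 10>9).
V strictly dominates II — Opt1: 9>6, Opt2: 5>1, Opt3: 12>5, Opt4: 10>9.
III is strictly dominated by V (Opt1: 9>1, Opt2: 5>3, Opt3: 12>5, Opt4: 10>9).
IV is not dominated — it holds its own against I at Opt1 (10>7); II at Opt1 (10>6); III at Opt1 (10>1); V at Opt1 (10>9).
Nothing dominates V: I at Opt1 (9>7); II at Opt1 (9>6); III at Opt1 (9>1); IV at Opt2 (5>0).

I, II, III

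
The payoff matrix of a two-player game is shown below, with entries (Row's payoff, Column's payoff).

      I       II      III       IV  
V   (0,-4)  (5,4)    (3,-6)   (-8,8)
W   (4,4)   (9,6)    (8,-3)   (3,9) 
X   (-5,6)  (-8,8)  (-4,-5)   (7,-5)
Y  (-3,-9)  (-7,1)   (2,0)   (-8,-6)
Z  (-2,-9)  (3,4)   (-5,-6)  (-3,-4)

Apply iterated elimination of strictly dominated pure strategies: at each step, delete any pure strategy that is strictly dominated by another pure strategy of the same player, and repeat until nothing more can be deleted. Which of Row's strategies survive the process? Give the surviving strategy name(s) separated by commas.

Row V is eliminated: W beats it against every remaining column (I: 4>0, II: 9>5, III: 8>3, IV: 3>-8).
For Row, W strictly dominates Y on the remaining columns (I: 4>-3, II: 9>-7, III: 8>2, IV: 3>-8); eliminate Y.
For Row, W strictly dominates Z on the remaining columns (I: 4>-2, II: 9>3, III: 8>-5, IV: 3>-3); eliminate Z.
Column I is eliminated: II beats it against every remaining row (W: 6>4, X: 8>6).
Column III is eliminated: II beats it against every remaining row (W: 6>-3, X: 8>-5).
Among the remaining strategies, none is strictly dominated by another pure strategy of the same player, so the elimination stops.
Surviving strategies — Row: {W, X}; Column: {II, IV}.

W, X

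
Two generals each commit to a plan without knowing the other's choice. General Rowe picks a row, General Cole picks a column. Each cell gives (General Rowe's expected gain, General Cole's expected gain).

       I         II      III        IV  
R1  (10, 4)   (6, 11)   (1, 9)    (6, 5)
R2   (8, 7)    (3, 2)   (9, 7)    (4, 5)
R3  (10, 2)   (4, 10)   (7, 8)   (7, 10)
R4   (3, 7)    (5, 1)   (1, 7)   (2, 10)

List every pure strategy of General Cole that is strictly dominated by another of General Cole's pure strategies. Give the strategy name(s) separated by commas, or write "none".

none

Nothing dominates I: II at R2 (7>2); III at R2 (7=7); IV at R2 (7>5).
II is not dominated — it holds its own against I at R1 (11>4); III at R1 (11>9); IV at R1 (11>5).
III is not dominated — it holds its own against I at R1 (9>4); II at R2 (7>2); IV at R1 (9>5).
IV is not dominated — it holds its own against I at R1 (5>4); II at R2 (5>2); III at R3 (10>8).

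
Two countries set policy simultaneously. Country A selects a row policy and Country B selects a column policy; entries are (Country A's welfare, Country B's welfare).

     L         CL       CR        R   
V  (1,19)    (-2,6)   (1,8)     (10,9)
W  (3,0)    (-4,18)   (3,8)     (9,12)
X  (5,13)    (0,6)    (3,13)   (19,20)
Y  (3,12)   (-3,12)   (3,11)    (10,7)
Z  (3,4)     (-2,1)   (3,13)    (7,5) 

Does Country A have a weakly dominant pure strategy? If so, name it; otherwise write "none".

X vs V: L: 5>1, CL: 0>-2, CR: 3>1, R: 19>10.
X vs W: L: 5>3, CL: 0>-4, CR: 3=3, R: 19>9.
X vs Y: L: 5>3, CL: 0>-3, CR: 3=3, R: 19>10.
X vs Z: L: 5>3, CL: 0>-2, CR: 3=3, R: 19>7.
X is at least as good as every other strategy against every opponent action, so it is weakly dominant.

X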